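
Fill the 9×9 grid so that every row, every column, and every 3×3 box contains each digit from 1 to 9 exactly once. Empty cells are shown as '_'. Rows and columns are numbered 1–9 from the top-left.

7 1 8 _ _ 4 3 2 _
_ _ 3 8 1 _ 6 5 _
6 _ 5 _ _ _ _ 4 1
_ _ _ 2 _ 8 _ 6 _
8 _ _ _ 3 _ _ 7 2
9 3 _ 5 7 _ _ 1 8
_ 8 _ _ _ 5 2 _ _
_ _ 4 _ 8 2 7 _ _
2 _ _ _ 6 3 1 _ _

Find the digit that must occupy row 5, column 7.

5

row 1, column 9 = 9 (sole candidate).
row 2, column 1 = 4 (sole candidate).
row 2, column 9 = 7 (sole candidate).
row 3, column 7 = 8 (sole candidate).
row 6, column 6 = 6 (sole candidate).
row 6, column 7 = 4 (sole candidate).
row 1, column 4 = 6 (sole candidate).
row 1, column 5 = 5 (sole candidate).
row 2, column 6 = 9 (sole candidate).
row 3, column 5 = 2 (sole candidate).
row 3, column 6 = 7 (sole candidate).
row 5, column 6 = 1 (sole candidate).
row 6, column 3 = 2 (sole candidate).
row 2, column 2 = 2 (sole candidate).
row 3, column 2 = 9 (sole candidate).
row 3, column 4 = 3 (sole candidate).
row 5, column 3 = 6 (sole candidate).
row 4, column 9 = 3 (hidden single in row 4).
row 7, column 9 = 6 (hidden single in row 7).
row 8, column 9 = 5 (sole candidate).
row 9, column 9 = 4 (sole candidate).
row 8, column 2 = 6 (sole candidate).
row 9, column 8 = 8 (hidden single in row 9).
row 9, column 2 = 5 (hidden single in row 9).
row 5, column 2 = 4 (sole candidate).
row 5, column 4 = 9 (sole candidate).
row 5, column 7 = 5: row 5 has {1,2,3,4,6,7,8,9}; col 7 has {1,2,3,4,6,7,8}; box has {1,2,3,4,6,7,8} → only 5 remains.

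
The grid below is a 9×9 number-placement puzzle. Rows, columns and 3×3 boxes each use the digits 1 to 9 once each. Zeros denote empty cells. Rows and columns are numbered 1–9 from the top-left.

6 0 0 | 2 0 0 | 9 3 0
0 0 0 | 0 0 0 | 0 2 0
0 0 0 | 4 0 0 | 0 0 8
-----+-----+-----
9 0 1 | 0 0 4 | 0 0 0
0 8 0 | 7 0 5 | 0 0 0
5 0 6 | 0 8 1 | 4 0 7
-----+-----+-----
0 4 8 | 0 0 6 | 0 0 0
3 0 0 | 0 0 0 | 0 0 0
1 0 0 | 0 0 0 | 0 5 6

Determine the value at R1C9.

5

R6C8 = 9 (sole candidate).
R6C4 = 3 (sole candidate).
R4C4 = 6 (sole candidate).
R4C5 = 2 (sole candidate).
R4C8 = 8 (sole candidate).
R5C5 = 9 (sole candidate).
R6C2 = 2 (sole candidate).
R5C1 = 4 (sole candidate).
R5C3 = 3 (sole candidate).
R4C2 = 7 (sole candidate).
R9C2 = 9 (sole candidate).
R9C4 = 8 (sole candidate).
R1C6 = 8 (hidden single in row 1).
R2C1 = 8 (hidden single in row 2).
R8C2 = 6 (hidden single in row 8).
R8C7 = 8 (hidden single in row 8).
R9C5 = 4 (hidden single in row 9).
R8C8 = 4 (hidden single in column 8).
R8C3 = 5 (hidden single in box 7).
Singles propagation stalls before the target is settled. Branch on R3C1 (candidates {2,7}).
  Try R3C1 = 2: this forces R7C1=7, R7C8=1, R9C3=2, R5C8=6, R3C8=7, R3C3=9, R3C6=3, R9C6=7; then row 8 has no cell left for 7 — contradiction.
So R3C1 = 7.
R1C3 = 4 (sole candidate).
R2C3 = 9 (sole candidate).
R3C3 = 2 (sole candidate).
R7C1 = 2 (sole candidate).
R9C3 = 7 (sole candidate).
R1C5 = 7 (hidden single in row 1).
R2C6 = 3 (sole candidate).
R3C6 = 9 (sole candidate).
R8C5 = 1 (sole candidate).
R9C6 = 2 (sole candidate).
R9C7 = 3 (sole candidate).
R4C7 = 5 (sole candidate).
R4C9 = 3 (sole candidate).
R8C4 = 9 (sole candidate).
R8C6 = 7 (sole candidate).
R8C9 = 2 (sole candidate).
R5C9 = 1 (sole candidate).
R7C4 = 5 (sole candidate).
R7C5 = 3 (sole candidate).
R7C9 = 9 (sole candidate).
R1C9 = 5: row 1 has {2,3,4,6,7,8,9}; col 9 has {1,2,3,6,7,8,9}; box has {2,3,8,9} → only 5 remains.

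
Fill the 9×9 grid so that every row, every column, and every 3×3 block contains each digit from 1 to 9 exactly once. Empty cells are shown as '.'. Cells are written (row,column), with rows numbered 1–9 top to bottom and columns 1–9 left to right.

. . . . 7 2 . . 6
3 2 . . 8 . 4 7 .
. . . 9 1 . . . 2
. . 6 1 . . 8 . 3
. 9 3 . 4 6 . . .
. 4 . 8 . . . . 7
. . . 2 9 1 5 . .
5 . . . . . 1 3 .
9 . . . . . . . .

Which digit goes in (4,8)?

(2,6) = 5: row 2 has {2,3,4,7,8}; col 6 has {1,2,6}; box has {1,2,7,8,9} → only 5 remains.
(3,7) = 3: row 3 has {1,2,9}; col 7 has {1,4,5,8}; box has {2,4,6,7} → only 3 remains.
(5,7) = 2: row 5 has {3,4,6,9}; col 7 has {1,3,4,5,8}; box has {3,7,8} → only 2 remains.
(8,5) = 6: row 8 has {1,3,5}; col 5 has {1,4,7,8,9}; box has {1,2,9} → only 6 remains.
(1,7) = 9: row 1 has {2,6,7}; col 7 has {1,2,3,4,5,8}; box has {2,3,4,6,7} → only 9 remains.
(2,4) = 6: row 2 has {2,3,4,5,7,8}; col 4 has {1,2,8,9}; box has {1,2,5,7,8,9} → only 6 remains.
(2,9) = 1: row 2 has {2,3,4,5,6,7,8}; col 9 has {2,3,6,7}; box has {2,3,4,6,7,9} → only 1 remains.
(3,6) = 4: row 3 has {1,2,3,9}; col 6 has {1,2,5,6}; box has {1,2,5,6,7,8,9} → only 4 remains.
(5,9) = 5: row 5 has {2,3,4,6,9}; col 9 has {1,2,3,6,7}; box has {2,3,7,8} → only 5 remains.
(6,7) = 6: row 6 has {4,7,8}; col 7 has {1,2,3,4,5,8,9}; box has {2,3,5,7,8} → only 6 remains.
(9,7) = 7: row 9 has {9}; col 7 has {1,2,3,4,5,6,8,9}; box has {1,3,5} → only 7 remains.
(1,4) = 3: row 1 has {2,6,7,9}; col 4 has {1,2,6,8,9}; box has {1,2,4,5,6,7,8,9} → only 3 remains.
(2,3) = 9: row 2 has {1,2,3,4,5,6,7,8}; col 3 has {3,6}; box has {2,3} → only 9 remains.
(5,4) = 7: row 5 has {2,3,4,5,6,9}; col 4 has {1,2,3,6,8,9}; box has {1,4,6,8} → only 7 remains.
(5,8) = 1: row 5 has {2,3,4,5,6,7,9}; col 8 has {3,7}; box has {2,3,5,6,7,8} → only 1 remains.
(6,8) = 9: row 6 has {4,6,7,8}; col 8 has {1,3,7}; box has {1,2,3,5,6,7,8} → only 9 remains.
(8,4) = 4: row 8 has {1,3,5,6}; col 4 has {1,2,3,6,7,8,9}; box has {1,2,6,9} → only 4 remains.
(9,4) = 5: row 9 has {7,9}; col 4 has {1,2,3,4,6,7,8,9}; box has {1,2,4,6,9} → only 5 remains.
(9,5) = 3: row 9 has {5,7,9}; col 5 has {1,4,6,7,8,9}; box has {1,2,4,5,6,9} → only 3 remains.
(9,6) = 8: row 9 has {3,5,7,9}; col 6 has {1,2,4,5,6}; box has {1,2,3,4,5,6,9} → only 8 remains.
(9,9) = 4: row 9 has {3,5,7,8,9}; col 9 has {1,2,3,5,6,7}; box has {1,3,5,7} → only 4 remains.
(4,6) = 9: row 4 has {1,3,6,8}; col 6 has {1,2,4,5,6,8}; box has {1,4,6,7,8} → only 9 remains.
(4,8) = 4: row 4 has {1,3,6,8,9}; col 8 has {1,3,7,9}; box has {1,2,3,5,6,7,8,9} → only 4 remains.

4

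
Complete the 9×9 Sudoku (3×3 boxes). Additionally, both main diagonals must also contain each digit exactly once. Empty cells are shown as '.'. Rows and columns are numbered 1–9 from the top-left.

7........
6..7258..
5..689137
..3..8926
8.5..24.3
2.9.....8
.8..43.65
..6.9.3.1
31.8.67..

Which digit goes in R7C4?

1

R5C5 = 6: row 5 has {2,3,4,5,8}; col 5 has {2,4,8,9}; box has {2,8}; main diagonal has {7}; anti-diagonal has {1,3,8} → only 6 remains.
R6C7 = 5: row 6 has {2,8,9}; col 7 has {1,3,4,7,8,9}; box has {2,3,4,6,8,9} → only 5 remains.
R7C1 = 9: row 7 has {3,4,5,6,8}; col 1 has {2,3,5,6,7,8}; box has {1,3,6,8} → only 9 remains.
R7C7 = 2: row 7 has {3,4,5,6,8,9}; col 7 has {1,3,4,5,7,8,9}; box has {1,3,5,6,7}; main diagonal has {6,7} → only 2 remains.
R8C1 = 4: row 8 has {1,3,6,9}; col 1 has {2,3,5,6,7,8,9}; box has {1,3,6,8,9} → only 4 remains.
R8C6 = 7: row 8 has {1,3,4,6,9}; col 6 has {2,3,5,6,8,9}; box has {3,4,6,8,9} → only 7 remains.
R8C8 = 8: row 8 has {1,3,4,6,7,9}; col 8 has {2,3,6}; box has {1,2,3,5,6,7}; main diagonal has {2,6,7} → only 8 remains.
R9C3 = 2: row 9 has {1,3,6,7,8}; col 3 has {3,5,6,9}; box has {1,3,4,6,8,9} → only 2 remains.
R9C5 = 5: row 9 has {1,2,3,6,7,8}; col 5 has {2,4,6,8,9}; box has {3,4,6,7,8,9} → only 5 remains.
R1C7 = 6: row 1 has {7}; col 7 has {1,2,3,4,5,7,8,9}; box has {1,3,7,8} → only 6 remains.
R3C3 = 4: row 3 has {1,3,5,6,7,8,9}; col 3 has {2,3,5,6,9}; box has {5,6,7}; main diagonal has {2,6,7,8} → only 4 remains.
R4C1 = 1: row 4 has {2,3,6,8,9}; col 1 has {2,3,4,5,6,7,8,9}; box has {2,3,5,8,9} → only 1 remains.
R4C4 = 5: row 4 has {1,2,3,6,8,9}; col 4 has {6,7,8}; box has {2,6,8}; main diagonal has {2,4,6,7,8} → only 5 remains.
R4C5 = 7: row 4 has {1,2,3,5,6,8,9}; col 5 has {2,4,5,6,8,9}; box has {2,5,6,8} → only 7 remains.
R5C2 = 7: row 5 has {2,3,4,5,6,8}; col 2 has {1,8}; box has {1,2,3,5,8,9} → only 7 remains.
R5C8 = 1: row 5 has {2,3,4,5,6,7,8}; col 8 has {2,3,6,8}; box has {2,3,4,5,6,8,9} → only 1 remains.
R6C4 = 4: row 6 has {2,5,8,9}; col 4 has {5,6,7,8}; box has {2,5,6,7,8}; anti-diagonal has {1,3,6,8} → only 4 remains.
R6C6 = 1: row 6 has {2,4,5,8,9}; col 6 has {2,3,5,6,7,8,9}; box has {2,4,5,6,7,8}; main diagonal has {2,4,5,6,7,8} → only 1 remains.
R6C8 = 7: row 6 has {1,2,4,5,8,9}; col 8 has {1,2,3,6,8}; box has {1,2,3,4,5,6,8,9} → only 7 remains.
R7C3 = 7: row 7 has {2,3,4,5,6,8,9}; col 3 has {2,3,4,5,6,9}; box has {1,2,3,4,6,8,9}; anti-diagonal has {1,3,4,6,8} → only 7 remains.
R7C4 = 1: row 7 has {2,3,4,5,6,7,8,9}; col 4 has {4,5,6,7,8}; box has {3,4,5,6,7,8,9} → only 1 remains.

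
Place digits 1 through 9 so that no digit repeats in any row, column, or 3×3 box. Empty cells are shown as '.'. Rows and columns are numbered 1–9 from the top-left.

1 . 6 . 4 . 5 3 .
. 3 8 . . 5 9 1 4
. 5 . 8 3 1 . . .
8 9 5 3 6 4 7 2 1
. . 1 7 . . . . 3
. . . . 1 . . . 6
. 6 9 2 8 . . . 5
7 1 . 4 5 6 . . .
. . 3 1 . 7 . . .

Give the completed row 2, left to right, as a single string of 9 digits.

r1c4 = 9: row 1 has {1,3,4,5,6}; col 4 has {1,2,3,4,7,8}; box has {1,3,4,5,8} → only 9 remains.
r1c6 = 2: row 1 has {1,3,4,5,6,9}; col 6 has {1,4,5,6,7}; box has {1,3,4,5,8,9} → only 2 remains.
r2c1 = 2: row 2 has {1,3,4,5,8,9}; col 1 has {1,7,8}; box has {1,3,5,6,8} → only 2 remains.
r2c4 = 6: row 2 has {1,2,3,4,5,8,9}; col 4 has {1,2,3,4,7,8,9}; box has {1,2,3,4,5,8,9} → only 6 remains.
r2c5 = 7: row 2 has {1,2,3,4,5,6,8,9}; col 5 has {1,3,4,5,6,8}; box has {1,2,3,4,5,6,8,9} → only 7 remains.

238675914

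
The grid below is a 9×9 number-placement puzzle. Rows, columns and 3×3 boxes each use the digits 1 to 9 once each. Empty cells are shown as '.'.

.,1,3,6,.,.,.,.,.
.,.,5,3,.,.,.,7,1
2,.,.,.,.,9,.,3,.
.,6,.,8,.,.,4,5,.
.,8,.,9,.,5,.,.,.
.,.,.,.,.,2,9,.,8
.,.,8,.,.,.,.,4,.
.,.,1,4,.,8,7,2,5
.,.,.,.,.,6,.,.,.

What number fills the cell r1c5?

5

r2c6 = 4: row 2 has {1,3,5,7}; col 6 has {2,5,6,8,9}; box has {3,6,9} → only 4 remains.
r1c6 = 7: row 1 has {1,3,6}; col 6 has {2,4,5,6,8,9}; box has {3,4,6,9} → only 7 remains.
r2c2 = 9: row 2 has {1,3,4,5,7}; col 2 has {1,6,8}; box has {1,2,3,5} → only 9 remains.
r8c2 = 3: row 8 has {1,2,4,5,7,8}; col 2 has {1,6,8,9}; box has {1,8} → only 3 remains.
r8c5 = 9: row 8 has {1,2,3,4,5,7,8}; col 5 has {}; box has {4,6,8} → only 9 remains.
r8c1 = 6: row 8 has {1,2,3,4,5,7,8,9}; col 1 has {2}; box has {1,3,8} → only 6 remains.
r2c1 = 8: row 2 has {1,3,4,5,7,9}; col 1 has {2,6}; box has {1,2,3,5,9} → only 8 remains.
r2c5 = 2: row 2 has {1,3,4,5,7,8,9}; col 5 has {9}; box has {3,4,6,7,9} → only 2 remains.
r2c7 = 6: row 2 has {1,2,3,4,5,7,8,9}; col 7 has {4,7,9}; box has {1,3,7} → only 6 remains.
r3c9 = 4: row 3 has {2,3,9}; col 9 has {1,5,8}; box has {1,3,6,7} → only 4 remains.
r1c1 = 4: row 1 has {1,3,6,7}; col 1 has {2,6,8}; box has {1,2,3,5,8,9} → only 4 remains.
r3c2 = 7: row 3 has {2,3,4,9}; col 2 has {1,3,6,8,9}; box has {1,2,3,4,5,8,9} → only 7 remains.
r3c3 = 6: row 3 has {2,3,4,7,9}; col 3 has {1,3,5,8}; box has {1,2,3,4,5,7,8,9} → only 6 remains.
r7c9 = 6: in row 7, 6 can only go here (every other open cell in that row sees a 6).
r7c1 = 9: in row 7, 9 can only go here (every other open cell in that row sees a 9).
r4c3 = 9: in row 4, 9 can only go here (every other open cell in that row sees a 9).
r4c9 = 2: in row 4, 2 can only go here (every other open cell in that row sees a 2).
r1c9 = 9: row 1 has {1,3,4,6,7}; col 9 has {1,2,4,5,6,8}; box has {1,3,4,6,7} → only 9 remains.
r9c9 = 3: row 9 has {6}; col 9 has {1,2,4,5,6,8,9}; box has {2,4,5,6,7} → only 3 remains.
r1c8 = 8: row 1 has {1,3,4,6,7,9}; col 8 has {2,3,4,5,7}; box has {1,3,4,6,7,9} → only 8 remains.
r3c7 = 5: row 3 has {2,3,4,6,7,9}; col 7 has {4,6,7,9}; box has {1,3,4,6,7,8,9} → only 5 remains.
r5c9 = 7: row 5 has {5,8,9}; col 9 has {1,2,3,4,5,6,8,9}; box has {2,4,5,8,9} → only 7 remains.
r7c7 = 1: row 7 has {4,6,8,9}; col 7 has {4,5,6,7,9}; box has {2,3,4,5,6,7} → only 1 remains.
r9c7 = 8: row 9 has {3,6}; col 7 has {1,4,5,6,7,9}; box has {1,2,3,4,5,6,7} → only 8 remains.
r9c8 = 9: row 9 has {3,6,8}; col 8 has {2,3,4,5,7,8}; box has {1,2,3,4,5,6,7,8} → only 9 remains.
r1c5 = 5: row 1 has {1,3,4,6,7,8,9}; col 5 has {2,9}; box has {2,3,4,6,7,9} → only 5 remains.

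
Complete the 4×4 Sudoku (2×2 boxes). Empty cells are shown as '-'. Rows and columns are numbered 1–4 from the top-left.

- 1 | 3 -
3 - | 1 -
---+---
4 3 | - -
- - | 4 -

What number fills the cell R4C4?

R1C1 = 2: row 1 has {1,3}; col 1 has {3,4}; box has {1,3} → only 2 remains.
R1C4 = 4: row 1 has {1,2,3}; col 4 has {}; box has {1,3} → only 4 remains.
R2C2 = 4: row 2 has {1,3}; col 2 has {1,3}; box has {1,2,3} → only 4 remains.
R2C4 = 2: row 2 has {1,3,4}; col 4 has {4}; box has {1,3,4} → only 2 remains.
R3C3 = 2: row 3 has {3,4}; col 3 has {1,3,4}; box has {4} → only 2 remains.
R3C4 = 1: row 3 has {2,3,4}; col 4 has {2,4}; box has {2,4} → only 1 remains.
R4C1 = 1: row 4 has {4}; col 1 has {2,3,4}; box has {3,4} → only 1 remains.
R4C2 = 2: row 4 has {1,4}; col 2 has {1,3,4}; box has {1,3,4} → only 2 remains.
R4C4 = 3: row 4 has {1,2,4}; col 4 has {1,2,4}; box has {1,2,4} → only 3 remains.

3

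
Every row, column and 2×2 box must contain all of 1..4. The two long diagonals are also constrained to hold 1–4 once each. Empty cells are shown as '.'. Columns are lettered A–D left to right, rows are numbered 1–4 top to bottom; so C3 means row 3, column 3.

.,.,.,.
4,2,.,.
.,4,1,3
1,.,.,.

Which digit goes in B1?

1

A1 = 3 (sole candidate).
B1 = 1: row 1 has {3}; col 2 has {2,4}; box has {2,3,4} → only 1 remains.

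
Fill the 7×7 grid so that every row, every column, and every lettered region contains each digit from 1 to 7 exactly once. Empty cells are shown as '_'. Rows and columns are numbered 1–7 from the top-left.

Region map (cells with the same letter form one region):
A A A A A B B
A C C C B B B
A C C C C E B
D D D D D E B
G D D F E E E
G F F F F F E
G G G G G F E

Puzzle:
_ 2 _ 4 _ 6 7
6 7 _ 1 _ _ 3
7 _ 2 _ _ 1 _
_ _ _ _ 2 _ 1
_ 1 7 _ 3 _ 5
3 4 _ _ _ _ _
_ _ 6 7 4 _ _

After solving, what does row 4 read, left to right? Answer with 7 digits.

4653271

r2c5 = 5 (sole candidate).
r3c5 = 6 (sole candidate).
r3c7 = 4 (sole candidate).
r5c1 = 2 (sole candidate).
r5c4 = 6 (sole candidate).
r5c6 = 4 (sole candidate).
r7c2 = 5 (sole candidate).
r7c7 = 2 (sole candidate).
r1c5 = 1 (sole candidate).
r2c3 = 4 (sole candidate).
r2c6 = 2 (sole candidate).
r3c2 = 3 (sole candidate).
r3c4 = 5 (sole candidate).
r4c2 = 6: row 4 has {1,2}; col 2 has {1,2,3,4,5,7}; region has {1,2,7} → only 6 remains.
r4c4 = 3: row 4 has {1,2,6}; col 4 has {1,4,5,6,7}; region has {1,2,6,7} → only 3 remains.
r4c6 = 7: row 4 has {1,2,3,6}; col 6 has {1,2,4,6}; region has {1,2,3,4,5} → only 7 remains.
r6c4 = 2 (sole candidate).
r6c5 = 7 (sole candidate).
r6c6 = 5 (sole candidate).
r6c7 = 6 (sole candidate).
r7c1 = 1 (sole candidate).
r7c6 = 3 (sole candidate).
r1c1 = 5 (sole candidate).
r1c3 = 3 (sole candidate).
r4c1 = 4: row 4 has {1,2,3,6,7}; col 1 has {1,2,3,5,6,7}; region has {1,2,3,6,7} → only 4 remains.
r4c3 = 5: row 4 has {1,2,3,4,6,7}; col 3 has {2,3,4,6,7}; region has {1,2,3,4,6,7} → only 5 remains.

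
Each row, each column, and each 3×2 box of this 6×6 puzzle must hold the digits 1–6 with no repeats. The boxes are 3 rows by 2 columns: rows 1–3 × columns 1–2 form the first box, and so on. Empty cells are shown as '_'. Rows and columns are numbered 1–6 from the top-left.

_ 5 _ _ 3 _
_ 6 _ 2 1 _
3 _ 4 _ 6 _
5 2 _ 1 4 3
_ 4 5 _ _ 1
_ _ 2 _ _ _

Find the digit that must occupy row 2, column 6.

row 1, column 4 = 6: row 1 has {3,5}; col 4 has {1,2}; box has {2,4} → only 6 remains.
row 2, column 1 = 4: row 2 has {1,2,6}; col 1 has {3,5}; box has {3,5,6} → only 4 remains.
row 2, column 3 = 3: row 2 has {1,2,4,6}; col 3 has {2,4,5}; box has {2,4,6} → only 3 remains.
row 2, column 6 = 5: row 2 has {1,2,3,4,6}; col 6 has {1,3}; box has {1,3,6} → only 5 remains.

5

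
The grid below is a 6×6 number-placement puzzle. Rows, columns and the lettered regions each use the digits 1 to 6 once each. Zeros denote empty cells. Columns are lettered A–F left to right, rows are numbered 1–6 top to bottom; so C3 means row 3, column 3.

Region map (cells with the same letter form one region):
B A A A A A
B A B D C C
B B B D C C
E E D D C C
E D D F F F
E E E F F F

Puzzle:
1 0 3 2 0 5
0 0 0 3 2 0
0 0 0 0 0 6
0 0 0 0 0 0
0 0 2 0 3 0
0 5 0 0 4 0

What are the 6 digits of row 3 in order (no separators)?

E1 = 6: row 1 has {1,2,3,5}; col 5 has {2,3,4}; region has {2,3,5} → only 6 remains.
F5 = 1: row 5 has {2,3}; col 6 has {5,6}; region has {3,4} → only 1 remains.
D6 = 6: row 6 has {4,5}; col 4 has {2,3}; region has {1,3,4} → only 6 remains.
F6 = 2: row 6 has {4,5,6}; col 6 has {1,5,6}; region has {1,3,4,6} → only 2 remains.
B1 = 4: row 1 has {1,2,3,5,6}; col 2 has {5}; region has {2,3,5,6} → only 4 remains.
B2 = 1: row 2 has {2,3}; col 2 has {4,5}; region has {2,3,4,5,6} → only 1 remains.
F2 = 4: row 2 has {1,2,3}; col 6 has {1,2,5,6}; region has {2,6} → only 4 remains.
F4 = 3: row 4 has {}; col 6 has {1,2,4,5,6}; region has {2,4,6} → only 3 remains.
B5 = 6: row 5 has {1,2,3}; col 2 has {1,4,5}; region has {2,3} → only 6 remains.
D5 = 5: row 5 has {1,2,3,6}; col 4 has {2,3,6}; region has {1,2,3,4,6} → only 5 remains.
A6 = 3: row 6 has {2,4,5,6}; col 1 has {1}; region has {5} → only 3 remains.
C6 = 1: row 6 has {2,3,4,5,6}; col 3 has {2,3}; region has {3,5} → only 1 remains.
B4 = 2: row 4 has {3}; col 2 has {1,4,5,6}; region has {1,3,5} → only 2 remains.
A5 = 4: row 5 has {1,2,3,5,6}; col 1 has {1,3}; region has {1,2,3,5} → only 4 remains.
B3 = 3: row 3 has {6}; col 2 has {1,2,4,5,6}; region has {1} → only 3 remains.
A4 = 6: row 4 has {2,3}; col 1 has {1,3,4}; region has {1,2,3,4,5} → only 6 remains.
A2 = 5: row 2 has {1,2,3,4}; col 1 has {1,3,4,6}; region has {1,3} → only 5 remains.
C2 = 6: row 2 has {1,2,3,4,5}; col 3 has {1,2,3}; region has {1,3,5} → only 6 remains.
A3 = 2: row 3 has {3,6}; col 1 has {1,3,4,5,6}; region has {1,3,5,6} → only 2 remains.
C3 = 4: row 3 has {2,3,6}; col 3 has {1,2,3,6}; region has {1,2,3,5,6} → only 4 remains.
D3 = 1: row 3 has {2,3,4,6}; col 4 has {2,3,5,6}; region has {2,3,6} → only 1 remains.
E3 = 5: row 3 has {1,2,3,4,6}; col 5 has {2,3,4,6}; region has {2,3,4,6} → only 5 remains.

234156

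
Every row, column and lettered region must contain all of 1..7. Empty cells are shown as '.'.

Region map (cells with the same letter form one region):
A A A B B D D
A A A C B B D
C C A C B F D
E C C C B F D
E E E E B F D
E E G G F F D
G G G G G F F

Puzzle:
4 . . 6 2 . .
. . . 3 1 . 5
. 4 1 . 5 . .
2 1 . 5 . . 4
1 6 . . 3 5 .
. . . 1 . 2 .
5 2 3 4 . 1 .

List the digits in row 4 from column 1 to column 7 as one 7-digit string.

row 2, column 2 = 7 (sole candidate).
row 2, column 6 = 4 (sole candidate).
row 4, column 5 = 7: row 4 has {1,2,4,5}; col 5 has {1,2,3,5}; region has {1,2,3,4,5,6} → only 7 remains.
row 5, column 4 = 7 (sole candidate).
row 5, column 7 = 2 (sole candidate).
row 6, column 1 = 3 (sole candidate).
row 6, column 2 = 5 (sole candidate).
row 7, column 5 = 6 (sole candidate).
row 7, column 7 = 7 (sole candidate).
row 1, column 2 = 3 (sole candidate).
row 1, column 3 = 5 (sole candidate).
row 1, column 6 = 7 (sole candidate).
row 1, column 7 = 1 (sole candidate).
row 2, column 1 = 6 (sole candidate).
row 2, column 3 = 2 (sole candidate).
row 3, column 1 = 7 (sole candidate).
row 3, column 4 = 2 (sole candidate).
row 4, column 3 = 6: row 4 has {1,2,4,5,7}; col 3 has {1,2,3,5}; region has {1,2,3,4,5,7} → only 6 remains.
row 4, column 6 = 3: row 4 has {1,2,4,5,6,7}; col 6 has {1,2,4,5,7}; region has {1,2,5,7} → only 3 remains.

2165734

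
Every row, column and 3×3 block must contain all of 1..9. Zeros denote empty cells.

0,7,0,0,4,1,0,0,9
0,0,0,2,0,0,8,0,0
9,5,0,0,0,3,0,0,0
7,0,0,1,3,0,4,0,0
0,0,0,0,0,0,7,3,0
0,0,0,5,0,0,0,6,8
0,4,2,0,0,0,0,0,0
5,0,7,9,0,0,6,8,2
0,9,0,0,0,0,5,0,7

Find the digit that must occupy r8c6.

4

r4c9 = 5: row 4 has {1,3,4,7}; col 9 has {2,7,8,9}; box has {3,4,6,7,8} → only 5 remains.
r5c9 = 1: row 5 has {3,7}; col 9 has {2,5,7,8,9}; box has {3,4,5,6,7,8} → only 1 remains.
r7c9 = 3: row 7 has {2,4}; col 9 has {1,2,5,7,8,9}; box has {2,5,6,7,8} → only 3 remains.
r8c5 = 1: row 8 has {2,5,6,7,8,9}; col 5 has {3,4}; box has {9} → only 1 remains.
r8c6 = 4: row 8 has {1,2,5,6,7,8,9}; col 6 has {1,3}; box has {1,9} → only 4 remains.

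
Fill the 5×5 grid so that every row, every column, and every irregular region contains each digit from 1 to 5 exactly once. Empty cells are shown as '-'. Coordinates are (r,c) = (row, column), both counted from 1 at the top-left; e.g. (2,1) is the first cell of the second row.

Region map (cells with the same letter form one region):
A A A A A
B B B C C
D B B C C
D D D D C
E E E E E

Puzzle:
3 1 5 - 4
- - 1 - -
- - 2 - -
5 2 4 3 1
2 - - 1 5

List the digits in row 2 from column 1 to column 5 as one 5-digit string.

(1,4) = 2: row 1 has {1,3,4,5}; col 4 has {1,3}; region has {1,3,4,5} → only 2 remains.
(2,1) = 4: row 2 has {1}; col 1 has {2,3,5}; region has {1,2} → only 4 remains.
(2,4) = 5: row 2 has {1,4}; col 4 has {1,2,3}; region has {1} → only 5 remains.
(3,1) = 1: row 3 has {2}; col 1 has {2,3,4,5}; region has {2,3,4,5} → only 1 remains.
(3,4) = 4: row 3 has {1,2}; col 4 has {1,2,3,5}; region has {1,5} → only 4 remains.
(3,5) = 3: row 3 has {1,2,4}; col 5 has {1,4,5}; region has {1,4,5} → only 3 remains.
(5,3) = 3: row 5 has {1,2,5}; col 3 has {1,2,4,5}; region has {1,2,5} → only 3 remains.
(2,2) = 3: row 2 has {1,4,5}; col 2 has {1,2}; region has {1,2,4} → only 3 remains.
(2,5) = 2: row 2 has {1,3,4,5}; col 5 has {1,3,4,5}; region has {1,3,4,5} → only 2 remains.

43152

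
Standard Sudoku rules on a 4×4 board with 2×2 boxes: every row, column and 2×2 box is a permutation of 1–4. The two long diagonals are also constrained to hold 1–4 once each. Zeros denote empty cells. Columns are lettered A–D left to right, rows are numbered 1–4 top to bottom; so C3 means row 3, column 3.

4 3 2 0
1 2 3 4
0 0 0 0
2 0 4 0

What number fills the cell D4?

3

D1 = 1 (sole candidate).
A3 = 3 (sole candidate).
B3 = 4 (sole candidate).
C3 = 1 (sole candidate).
D3 = 2 (sole candidate).
B4 = 1 (sole candidate).
D4 = 3: row 4 has {1,2,4}; col 4 has {1,2,4}; box has {1,2,4}; main diagonal has {1,2,4} → only 3 remains.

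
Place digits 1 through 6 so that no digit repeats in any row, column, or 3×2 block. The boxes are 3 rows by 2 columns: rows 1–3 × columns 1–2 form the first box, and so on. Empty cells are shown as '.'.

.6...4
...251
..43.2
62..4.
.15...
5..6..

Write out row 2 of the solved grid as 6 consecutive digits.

row 1, column 3 = 1: row 1 has {4,6}; col 3 has {4,5}; box has {2,3,4} → only 1 remains.
row 1, column 4 = 5: row 1 has {1,4,6}; col 4 has {2,3,6}; box has {1,2,3,4} → only 5 remains.
row 1, column 5 = 3: row 1 has {1,4,5,6}; col 5 has {4,5}; box has {1,2,4,5} → only 3 remains.
row 2, column 3 = 6: row 2 has {1,2,5}; col 3 has {1,4,5}; box has {1,2,3,4,5} → only 6 remains.
row 3, column 1 = 1: row 3 has {2,3,4}; col 1 has {5,6}; box has {6} → only 1 remains.
row 3, column 2 = 5: row 3 has {1,2,3,4}; col 2 has {1,2,6}; box has {1,6} → only 5 remains.
row 3, column 5 = 6: row 3 has {1,2,3,4,5}; col 5 has {3,4,5}; box has {1,2,3,4,5} → only 6 remains.
row 4, column 3 = 3: row 4 has {2,4,6}; col 3 has {1,4,5,6}; box has {5,6} → only 3 remains.
row 4, column 4 = 1: row 4 has {2,3,4,6}; col 4 has {2,3,5,6}; box has {3,5,6} → only 1 remains.
row 4, column 6 = 5: row 4 has {1,2,3,4,6}; col 6 has {1,2,4}; box has {4} → only 5 remains.
row 5, column 4 = 4: row 5 has {1,5}; col 4 has {1,2,3,5,6}; box has {1,3,5,6} → only 4 remains.
row 5, column 5 = 2: row 5 has {1,4,5}; col 5 has {3,4,5,6}; box has {4,5} → only 2 remains.
row 6, column 3 = 2: row 6 has {5,6}; col 3 has {1,3,4,5,6}; box has {1,3,4,5,6} → only 2 remains.
row 6, column 5 = 1: row 6 has {2,5,6}; col 5 has {2,3,4,5,6}; box has {2,4,5} → only 1 remains.
row 6, column 6 = 3: row 6 has {1,2,5,6}; col 6 has {1,2,4,5}; box has {1,2,4,5} → only 3 remains.
row 1, column 1 = 2: row 1 has {1,3,4,5,6}; col 1 has {1,5,6}; box has {1,5,6} → only 2 remains.
row 5, column 1 = 3: row 5 has {1,2,4,5}; col 1 has {1,2,5,6}; box has {1,2,5,6} → only 3 remains.
row 5, column 6 = 6: row 5 has {1,2,3,4,5}; col 6 has {1,2,3,4,5}; box has {1,2,3,4,5} → only 6 remains.
row 6, column 2 = 4: row 6 has {1,2,3,5,6}; col 2 has {1,2,5,6}; box has {1,2,3,5,6} → only 4 remains.
row 2, column 1 = 4: row 2 has {1,2,5,6}; col 1 has {1,2,3,5,6}; box has {1,2,5,6} → only 4 remains.
row 2, column 2 = 3: row 2 has {1,2,4,5,6}; col 2 has {1,2,4,5,6}; box has {1,2,4,5,6} → only 3 remains.

436251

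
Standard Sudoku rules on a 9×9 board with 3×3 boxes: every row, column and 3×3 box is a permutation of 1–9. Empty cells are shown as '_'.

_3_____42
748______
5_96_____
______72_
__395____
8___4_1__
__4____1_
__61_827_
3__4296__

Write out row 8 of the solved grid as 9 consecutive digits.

956138274

R1C3 = 1 (sole candidate).
R3C2 = 2 (sole candidate).
R4C3 = 5 (sole candidate).
R8C1 = 9: row 8 has {1,2,6,7,8}; col 1 has {3,5,7,8}; box has {3,4,6} → only 9 remains.
R8C2 = 5: row 8 has {1,2,6,7,8,9}; col 2 has {2,3,4}; box has {3,4,6,9} → only 5 remains.
R8C5 = 3: row 8 has {1,2,5,6,7,8,9}; col 5 has {2,4,5}; box has {1,2,4,8,9} → only 3 remains.
R8C9 = 4: row 8 has {1,2,3,5,6,7,8,9}; col 9 has {2}; box has {1,2,6,7} → only 4 remains.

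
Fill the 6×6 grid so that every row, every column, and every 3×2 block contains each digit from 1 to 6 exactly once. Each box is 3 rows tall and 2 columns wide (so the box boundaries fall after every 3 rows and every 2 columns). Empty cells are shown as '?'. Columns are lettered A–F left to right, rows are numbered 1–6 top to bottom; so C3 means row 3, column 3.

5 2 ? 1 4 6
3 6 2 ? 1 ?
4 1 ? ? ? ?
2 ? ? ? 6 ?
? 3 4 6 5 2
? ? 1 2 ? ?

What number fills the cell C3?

6

C1 = 3: row 1 has {1,2,4,5,6}; col 3 has {1,2,4}; box has {1,2} → only 3 remains.
F2 = 5: row 2 has {1,2,3,6}; col 6 has {2,6}; box has {1,4,6} → only 5 remains.
D3 = 5: row 3 has {1,4}; col 4 has {1,2,6}; box has {1,2,3} → only 5 remains.
F3 = 3: row 3 has {1,4,5}; col 6 has {2,5,6}; box has {1,4,5,6} → only 3 remains.
C4 = 5: row 4 has {2,6}; col 3 has {1,2,3,4}; box has {1,2,4,6} → only 5 remains.
D4 = 3: row 4 has {2,5,6}; col 4 has {1,2,5,6}; box has {1,2,4,5,6} → only 3 remains.
A5 = 1: row 5 has {2,3,4,5,6}; col 1 has {2,3,4,5}; box has {2,3} → only 1 remains.
A6 = 6: row 6 has {1,2}; col 1 has {1,2,3,4,5}; box has {1,2,3} → only 6 remains.
E6 = 3: row 6 has {1,2,6}; col 5 has {1,4,5,6}; box has {2,5,6} → only 3 remains.
F6 = 4: row 6 has {1,2,3,6}; col 6 has {2,3,5,6}; box has {2,3,5,6} → only 4 remains.
D2 = 4: row 2 has {1,2,3,5,6}; col 4 has {1,2,3,5,6}; box has {1,2,3,5} → only 4 remains.
C3 = 6: row 3 has {1,3,4,5}; col 3 has {1,2,3,4,5}; box has {1,2,3,4,5} → only 6 remains.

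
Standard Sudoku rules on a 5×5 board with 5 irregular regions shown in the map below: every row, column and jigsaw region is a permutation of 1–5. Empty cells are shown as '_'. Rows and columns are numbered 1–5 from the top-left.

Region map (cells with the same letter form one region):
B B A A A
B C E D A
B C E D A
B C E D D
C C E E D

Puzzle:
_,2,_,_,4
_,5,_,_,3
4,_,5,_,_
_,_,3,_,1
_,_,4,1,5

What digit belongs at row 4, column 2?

row 1, column 3 = 1: row 1 has {2,4}; col 3 has {3,4,5}; region has {3,4} → only 1 remains.
row 1, column 4 = 5: row 1 has {1,2,4}; col 4 has {1}; region has {1,3,4} → only 5 remains.
row 2, column 1 = 1: row 2 has {3,5}; col 1 has {4}; region has {2,4} → only 1 remains.
row 2, column 3 = 2: row 2 has {1,3,5}; col 3 has {1,3,4,5}; region has {1,3,4,5} → only 2 remains.
row 2, column 4 = 4: row 2 has {1,2,3,5}; col 4 has {1,5}; region has {1,5} → only 4 remains.
row 3, column 5 = 2: row 3 has {4,5}; col 5 has {1,3,4,5}; region has {1,3,4,5} → only 2 remains.
row 4, column 1 = 5: row 4 has {1,3}; col 1 has {1,4}; region has {1,2,4} → only 5 remains.
row 4, column 2 = 4: row 4 has {1,3,5}; col 2 has {2,5}; region has {5} → only 4 remains.

4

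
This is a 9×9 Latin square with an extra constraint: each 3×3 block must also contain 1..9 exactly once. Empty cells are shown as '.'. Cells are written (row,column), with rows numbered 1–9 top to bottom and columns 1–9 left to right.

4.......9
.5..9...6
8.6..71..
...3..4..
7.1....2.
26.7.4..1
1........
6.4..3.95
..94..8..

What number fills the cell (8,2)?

(2,1) = 3: row 2 has {5,6,9}; col 1 has {1,2,4,6,7,8}; box has {4,5,6,8} → only 3 remains.
(9,1) = 5: row 9 has {4,8,9}; col 1 has {1,2,3,4,6,7,8}; box has {1,4,6,9} → only 5 remains.
(4,1) = 9: row 4 has {3,4}; col 1 has {1,2,3,4,5,6,7,8}; box has {1,2,6,7} → only 9 remains.
(4,2) = 8: row 4 has {3,4,9}; col 2 has {5,6}; box has {1,2,6,7,9} → only 8 remains.
(4,3) = 5: row 4 has {3,4,8,9}; col 3 has {1,4,6,9}; box has {1,2,6,7,8,9} → only 5 remains.
(4,9) = 7: row 4 has {3,4,5,8,9}; col 9 has {1,5,6,9}; box has {1,2,4} → only 7 remains.
(6,3) = 3: row 6 has {1,2,4,6,7}; col 3 has {1,4,5,6,9}; box has {1,2,5,6,7,8,9} → only 3 remains.
(4,8) = 6: row 4 has {3,4,5,7,8,9}; col 8 has {2,9}; box has {1,2,4,7} → only 6 remains.
(5,2) = 4: row 5 has {1,2,7}; col 2 has {5,6,8}; box has {1,2,3,5,6,7,8,9} → only 4 remains.
(2,8) = 4: in row 2, 4 can only go here (every other open cell in that row sees a 4).
(3,5) = 4: in row 3, 4 can only go here (every other open cell in that row sees a 4).
(3,2) = 9: in row 3, 9 can only go here (every other open cell in that row sees a 9).
(6,7) = 9: in row 6, 9 can only go here (every other open cell in that row sees a 9).
(7,9) = 4: in row 7, 4 can only go here (every other open cell in that row sees a 4).
(1,2) = 1: in column 2, 1 can only go here (every other open cell in that column sees a 1).
(7,3) = 8: in column 3, 8 can only go here (every other open cell in that column sees an 8).
(1,5) = 3: in column 5, 3 can only go here (every other open cell in that column sees a 3).
(7,7) = 6: in column 7, 6 can only go here (every other open cell in that column sees a 6).
(5,7) = 3: in column 7, 3 can only go here (every other open cell in that column sees a 3).
(5,9) = 8: row 5 has {1,2,3,4,7}; col 9 has {1,4,5,6,7,9}; box has {1,2,3,4,6,7,9} → only 8 remains.
(6,8) = 5: row 6 has {1,2,3,4,6,7,9}; col 8 has {2,4,6,9}; box has {1,2,3,4,6,7,8,9} → only 5 remains.
(3,8) = 3: row 3 has {1,4,6,7,8,9}; col 8 has {2,4,5,6,9}; box has {1,4,6,9} → only 3 remains.
(3,9) = 2: row 3 has {1,3,4,6,7,8,9}; col 9 has {1,4,5,6,7,8,9}; box has {1,3,4,6,9} → only 2 remains.
(6,5) = 8: row 6 has {1,2,3,4,5,6,7,9}; col 5 has {3,4,9}; box has {3,4,7} → only 8 remains.
(7,8) = 7: row 7 has {1,4,6,8}; col 8 has {2,3,4,5,6,9}; box has {4,5,6,8,9} → only 7 remains.
(8,7) = 2: row 8 has {3,4,5,6,9}; col 7 has {1,3,4,6,8,9}; box has {4,5,6,7,8,9} → only 2 remains.
(9,8) = 1: row 9 has {4,5,8,9}; col 8 has {2,3,4,5,6,7,9}; box has {2,4,5,6,7,8,9} → only 1 remains.
(9,9) = 3: row 9 has {1,4,5,8,9}; col 9 has {1,2,4,5,6,7,8,9}; box has {1,2,4,5,6,7,8,9} → only 3 remains.
(1,8) = 8: row 1 has {1,3,4,9}; col 8 has {1,2,3,4,5,6,7,9}; box has {1,2,3,4,6,9} → only 8 remains.
(2,7) = 7: row 2 has {3,4,5,6,9}; col 7 has {1,2,3,4,6,8,9}; box has {1,2,3,4,6,8,9} → only 7 remains.
(3,4) = 5: row 3 has {1,2,3,4,6,7,8,9}; col 4 has {3,4,7}; box has {3,4,7,9} → only 5 remains.
(8,2) = 7: row 8 has {2,3,4,5,6,9}; col 2 has {1,4,5,6,8,9}; box has {1,4,5,6,8,9} → only 7 remains.

7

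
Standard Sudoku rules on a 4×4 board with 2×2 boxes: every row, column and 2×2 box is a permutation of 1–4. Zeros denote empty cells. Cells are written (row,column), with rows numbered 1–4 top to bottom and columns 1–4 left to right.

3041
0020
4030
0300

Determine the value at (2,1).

1

(1,2) = 2 (sole candidate).
(2,1) = 1: row 2 has {2}; col 1 has {3,4}; box has {2,3} → only 1 remains.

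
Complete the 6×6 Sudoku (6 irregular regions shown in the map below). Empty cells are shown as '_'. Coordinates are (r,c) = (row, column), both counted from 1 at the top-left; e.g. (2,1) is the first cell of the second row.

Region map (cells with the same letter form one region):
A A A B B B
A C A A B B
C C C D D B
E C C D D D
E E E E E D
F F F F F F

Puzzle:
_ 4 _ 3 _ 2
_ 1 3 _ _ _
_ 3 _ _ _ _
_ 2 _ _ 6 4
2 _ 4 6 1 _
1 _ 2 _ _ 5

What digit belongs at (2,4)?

2

(1,5) = 5: row 1 has {2,3,4}; col 5 has {1,6}; region has {2,3} → only 5 remains.
(2,5) = 4: row 2 has {1,3}; col 5 has {1,5,6}; region has {2,3,5} → only 4 remains.
(2,6) = 6: row 2 has {1,3,4}; col 6 has {2,4,5}; region has {2,3,4,5} → only 6 remains.
(3,5) = 2: row 3 has {3}; col 5 has {1,4,5,6}; region has {4,6} → only 2 remains.
(3,6) = 1: row 3 has {2,3}; col 6 has {2,4,5,6}; region has {2,3,4,5,6} → only 1 remains.
(4,3) = 5: row 4 has {2,4,6}; col 3 has {2,3,4}; region has {1,2,3} → only 5 remains.
(4,4) = 1: row 4 has {2,4,5,6}; col 4 has {3,6}; region has {2,4,6} → only 1 remains.
(5,2) = 5: row 5 has {1,2,4,6}; col 2 has {1,2,3,4}; region has {1,2,4,6} → only 5 remains.
(5,6) = 3: row 5 has {1,2,4,5,6}; col 6 has {1,2,4,5,6}; region has {1,2,4,6} → only 3 remains.
(6,2) = 6: row 6 has {1,2,5}; col 2 has {1,2,3,4,5}; region has {1,2,5} → only 6 remains.
(6,4) = 4: row 6 has {1,2,5,6}; col 4 has {1,3,6}; region has {1,2,5,6} → only 4 remains.
(6,5) = 3: row 6 has {1,2,4,5,6}; col 5 has {1,2,4,5,6}; region has {1,2,4,5,6} → only 3 remains.
(1,1) = 6: row 1 has {2,3,4,5}; col 1 has {1,2}; region has {3,4} → only 6 remains.
(1,3) = 1: row 1 has {2,3,4,5,6}; col 3 has {2,3,4,5}; region has {3,4,6} → only 1 remains.
(2,1) = 5: row 2 has {1,3,4,6}; col 1 has {1,2,6}; region has {1,3,4,6} → only 5 remains.
(2,4) = 2: row 2 has {1,3,4,5,6}; col 4 has {1,3,4,6}; region has {1,3,4,5,6} → only 2 remains.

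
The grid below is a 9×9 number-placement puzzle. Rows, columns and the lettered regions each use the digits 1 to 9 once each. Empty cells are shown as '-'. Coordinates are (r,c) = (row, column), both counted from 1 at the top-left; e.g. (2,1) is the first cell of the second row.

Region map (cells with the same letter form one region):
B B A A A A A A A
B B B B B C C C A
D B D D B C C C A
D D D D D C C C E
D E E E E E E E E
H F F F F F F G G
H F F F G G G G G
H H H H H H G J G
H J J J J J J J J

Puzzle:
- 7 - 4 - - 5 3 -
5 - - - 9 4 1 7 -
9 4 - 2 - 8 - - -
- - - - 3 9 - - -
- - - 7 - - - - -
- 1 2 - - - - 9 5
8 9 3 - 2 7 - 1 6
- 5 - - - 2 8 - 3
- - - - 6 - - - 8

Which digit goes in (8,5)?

7

(2,9) = 2 (sole candidate).
(3,5) = 1 (sole candidate).
(3,9) = 7 (sole candidate).
(6,6) = 6 (sole candidate).
(7,4) = 5 (sole candidate).
(7,7) = 4 (sole candidate).
(8,8) = 4 (sole candidate).
(1,5) = 8 (sole candidate).
(1,6) = 1 (sole candidate).
(1,9) = 9 (sole candidate).
(6,4) = 8 (sole candidate).
(6,7) = 7 (sole candidate).
(8,5) = 7: row 8 has {2,3,4,5,8}; col 5 has {1,2,3,6,8,9}; region has {2,5,8} → only 7 remains.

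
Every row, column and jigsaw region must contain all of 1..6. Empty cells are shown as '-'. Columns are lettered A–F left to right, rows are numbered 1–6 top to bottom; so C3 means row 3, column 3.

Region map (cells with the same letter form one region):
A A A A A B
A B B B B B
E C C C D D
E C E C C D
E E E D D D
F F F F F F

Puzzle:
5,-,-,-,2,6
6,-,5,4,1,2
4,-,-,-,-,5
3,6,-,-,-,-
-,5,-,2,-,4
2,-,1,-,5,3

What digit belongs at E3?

6

B2 = 3: row 2 has {1,2,4,5,6}; col 2 has {5,6}; region has {1,2,4,5,6} → only 3 remains.
C4 = 2: row 4 has {3,6}; col 3 has {1,5}; region has {3,4,5} → only 2 remains.
E4 = 4: row 4 has {2,3,6}; col 5 has {1,2,5}; region has {6} → only 4 remains.
F4 = 1: row 4 has {2,3,4,6}; col 6 has {2,3,4,5,6}; region has {2,4,5} → only 1 remains.
A5 = 1: row 5 has {2,4,5}; col 1 has {2,3,4,5,6}; region has {2,3,4,5} → only 1 remains.
C5 = 6: row 5 has {1,2,4,5}; col 3 has {1,2,5}; region has {1,2,3,4,5} → only 6 remains.
E5 = 3: row 5 has {1,2,4,5,6}; col 5 has {1,2,4,5}; region has {1,2,4,5} → only 3 remains.
B6 = 4: row 6 has {1,2,3,5}; col 2 has {3,5,6}; region has {1,2,3,5} → only 4 remains.
D6 = 6: row 6 has {1,2,3,4,5}; col 4 has {2,4}; region has {1,2,3,4,5} → only 6 remains.
B1 = 1: row 1 has {2,5,6}; col 2 has {3,4,5,6}; region has {2,5,6} → only 1 remains.
D1 = 3: row 1 has {1,2,5,6}; col 4 has {2,4,6}; region has {1,2,5,6} → only 3 remains.
B3 = 2: row 3 has {4,5}; col 2 has {1,3,4,5,6}; region has {4,6} → only 2 remains.
C3 = 3: row 3 has {2,4,5}; col 3 has {1,2,5,6}; region has {2,4,6} → only 3 remains.
D3 = 1: row 3 has {2,3,4,5}; col 4 has {2,3,4,6}; region has {2,3,4,6} → only 1 remains.
E3 = 6: row 3 has {1,2,3,4,5}; col 5 has {1,2,3,4,5}; region has {1,2,3,4,5} → only 6 remains.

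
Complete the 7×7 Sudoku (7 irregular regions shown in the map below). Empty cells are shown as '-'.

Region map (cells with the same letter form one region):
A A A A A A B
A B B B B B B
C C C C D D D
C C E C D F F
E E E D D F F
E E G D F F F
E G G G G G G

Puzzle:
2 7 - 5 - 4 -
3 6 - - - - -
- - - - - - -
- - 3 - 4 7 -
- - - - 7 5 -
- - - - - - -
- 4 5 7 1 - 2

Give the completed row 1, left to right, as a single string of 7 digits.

r1c5 = 6: row 1 has {2,4,5,7}; col 5 has {1,4,7}; region has {2,3,4,5,7} → only 6 remains.
r6c3 = 6: row 6 has {}; col 3 has {3,5}; region has {1,2,4,5,7} → only 6 remains.
r7c1 = 6: row 7 has {1,2,4,5,7}; col 1 has {2,3}; region has {3} → only 6 remains.
r7c6 = 3: row 7 has {1,2,4,5,6,7}; col 6 has {4,5,7}; region has {1,2,4,5,6,7} → only 3 remains.
r1c3 = 1: row 1 has {2,4,5,6,7}; col 3 has {3,5,6}; region has {2,3,4,5,6,7} → only 1 remains.
r1c7 = 3: row 1 has {1,2,4,5,6,7}; col 7 has {2}; region has {6} → only 3 remains.

2715643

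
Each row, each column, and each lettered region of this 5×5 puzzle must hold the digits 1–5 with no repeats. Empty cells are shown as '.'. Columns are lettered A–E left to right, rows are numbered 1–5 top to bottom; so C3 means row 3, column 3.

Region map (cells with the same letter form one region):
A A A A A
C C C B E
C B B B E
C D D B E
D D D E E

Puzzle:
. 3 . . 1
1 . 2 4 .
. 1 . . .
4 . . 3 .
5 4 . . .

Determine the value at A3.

3

A1 = 2 (sole candidate).
D1 = 5 (sole candidate).
B2 = 5 (sole candidate).
E2 = 3 (sole candidate).
A3 = 3: row 3 has {1}; col 1 has {1,2,4,5}; region has {1,2,4,5} → only 3 remains.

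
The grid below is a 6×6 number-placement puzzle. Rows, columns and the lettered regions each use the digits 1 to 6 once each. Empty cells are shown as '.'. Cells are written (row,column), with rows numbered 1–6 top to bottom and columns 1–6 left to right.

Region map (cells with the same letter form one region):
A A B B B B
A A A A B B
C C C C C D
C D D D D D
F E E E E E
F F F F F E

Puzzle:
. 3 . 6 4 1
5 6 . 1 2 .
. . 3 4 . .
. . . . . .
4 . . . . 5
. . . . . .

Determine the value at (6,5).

1

(1,1) = 2: row 1 has {1,3,4,6}; col 1 has {4,5}; region has {1,3,5,6} → only 2 remains.
(1,3) = 5: row 1 has {1,2,3,4,6}; col 3 has {3}; region has {1,2,4,6} → only 5 remains.
(2,3) = 4: row 2 has {1,2,5,6}; col 3 has {3,5}; region has {1,2,3,5,6} → only 4 remains.
(2,6) = 3: row 2 has {1,2,4,5,6}; col 6 has {1,5}; region has {1,2,4,5,6} → only 3 remains.
(6,6) = 4: in row 6, 4 can only go here (every other open cell in that row sees a 4).
(4,2) = 4: in row 4, 4 can only go here (every other open cell in that row sees a 4).
(6,1) = 3: in column 1, 3 can only go here (every other open cell in that column sees a 3).
(3,2) = 2: in region C, 2 can only go here (every other open cell in that region sees a 2).
(3,6) = 6: row 3 has {2,3,4}; col 6 has {1,3,4,5}; region has {4} → only 6 remains.
(4,6) = 2: row 4 has {4}; col 6 has {1,3,4,5,6}; region has {4,6} → only 2 remains.
(5,2) = 1: row 5 has {4,5}; col 2 has {2,3,4,6}; region has {4,5} → only 1 remains.
(6,2) = 5: row 6 has {3,4}; col 2 has {1,2,3,4,6}; region has {3,4} → only 5 remains.
(6,4) = 2: row 6 has {3,4,5}; col 4 has {1,4,6}; region has {3,4,5} → only 2 remains.
(3,1) = 1: row 3 has {2,3,4,6}; col 1 has {2,3,4,5}; region has {2,3,4} → only 1 remains.
(3,5) = 5: row 3 has {1,2,3,4,6}; col 5 has {2,4}; region has {1,2,3,4} → only 5 remains.
(4,1) = 6: row 4 has {2,4}; col 1 has {1,2,3,4,5}; region has {1,2,3,4,5} → only 6 remains.
(4,3) = 1: row 4 has {2,4,6}; col 3 has {3,4,5}; region has {2,4,6} → only 1 remains.
(4,5) = 3: row 4 has {1,2,4,6}; col 5 has {2,4,5}; region has {1,2,4,6} → only 3 remains.
(5,4) = 3: row 5 has {1,4,5}; col 4 has {1,2,4,6}; region has {1,4,5} → only 3 remains.
(5,5) = 6: row 5 has {1,3,4,5}; col 5 has {2,3,4,5}; region has {1,3,4,5} → only 6 remains.
(6,3) = 6: row 6 has {2,3,4,5}; col 3 has {1,3,4,5}; region has {2,3,4,5} → only 6 remains.
(6,5) = 1: row 6 has {2,3,4,5,6}; col 5 has {2,3,4,5,6}; region has {2,3,4,5,6} → only 1 remains.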